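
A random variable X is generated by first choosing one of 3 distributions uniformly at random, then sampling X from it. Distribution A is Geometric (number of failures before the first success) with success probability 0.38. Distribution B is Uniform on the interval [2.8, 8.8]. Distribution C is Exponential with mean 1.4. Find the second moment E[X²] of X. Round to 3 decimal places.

For each component E[X²] = Var + (mean)², giving A: 6.95568; B: 36.64; C: 3.92.
Overall E[X²] = 0.333333·6.95568 + 0.333333·36.64 + 0.333333·3.92 = 15.8386.

15.839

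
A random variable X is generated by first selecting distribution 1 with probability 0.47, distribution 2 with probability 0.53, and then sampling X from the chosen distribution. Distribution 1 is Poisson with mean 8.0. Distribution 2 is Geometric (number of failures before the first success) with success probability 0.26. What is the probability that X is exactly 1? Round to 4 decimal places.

Conditional on each component, P(X = 1): 1: 0.0026837; 2: 0.1924.
By total probability, P(X = 1) = 0.47·0.0026837 + 0.53·0.1924 = 0.103233.

0.1032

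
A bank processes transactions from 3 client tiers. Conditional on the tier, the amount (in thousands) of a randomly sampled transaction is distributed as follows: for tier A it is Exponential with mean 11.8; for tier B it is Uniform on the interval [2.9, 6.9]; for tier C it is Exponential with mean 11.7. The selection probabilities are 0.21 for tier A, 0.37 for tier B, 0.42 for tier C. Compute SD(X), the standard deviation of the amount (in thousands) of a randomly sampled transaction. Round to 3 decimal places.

9.905

Per component, A: μ=11.8, E[X²]=278.48; B: μ=4.9, E[X²]=25.3433; C: μ=11.7, E[X²]=273.78.
E[X] = 0.21·11.8 + 0.37·4.9 + 0.42·11.7 = 9.205.
E[X²] = 0.21·278.48 + 0.37·25.3433 + 0.42·273.78 = 182.845.
Var(X) = E[X²] − (E[X])² = 182.845 − 84.732 = 98.1134.
SD(X) = √98.1134 = 9.90522.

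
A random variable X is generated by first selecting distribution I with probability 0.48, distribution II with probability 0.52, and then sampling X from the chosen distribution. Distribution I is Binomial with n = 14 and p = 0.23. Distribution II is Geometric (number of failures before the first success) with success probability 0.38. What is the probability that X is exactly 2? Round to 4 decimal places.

0.1763

Conditional on each component, P(X = 2): I: 0.209115; II: 0.146072.
By total probability, P(X = 2) = 0.48·0.209115 + 0.52·0.146072 = 0.176333.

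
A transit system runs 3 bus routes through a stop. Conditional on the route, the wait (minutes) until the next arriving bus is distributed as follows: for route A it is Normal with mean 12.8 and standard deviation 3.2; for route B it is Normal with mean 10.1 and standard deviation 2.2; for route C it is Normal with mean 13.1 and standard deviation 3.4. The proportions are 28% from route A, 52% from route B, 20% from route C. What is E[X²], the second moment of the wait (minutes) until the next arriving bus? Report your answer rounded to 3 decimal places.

For each component E[X²] = Var + (mean)², giving A: 174.08; B: 106.85; C: 183.17.
Overall E[X²] = 0.28·174.08 + 0.52·106.85 + 0.2·183.17 = 140.938.

140.938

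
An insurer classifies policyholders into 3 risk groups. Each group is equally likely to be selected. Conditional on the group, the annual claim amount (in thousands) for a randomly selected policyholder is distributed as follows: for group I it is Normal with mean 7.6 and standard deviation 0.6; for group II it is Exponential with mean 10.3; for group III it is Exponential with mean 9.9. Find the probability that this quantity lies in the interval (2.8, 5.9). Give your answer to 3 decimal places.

0.134

Conditional on each group, P(2.8 < X < 5.9): I: 0.00230327; II: 0.198037; III: 0.202616.
By total probability, P(2.8 < X < 5.9) = 0.333333·0.00230327 + 0.333333·0.198037 + 0.333333·0.202616 = 0.134319.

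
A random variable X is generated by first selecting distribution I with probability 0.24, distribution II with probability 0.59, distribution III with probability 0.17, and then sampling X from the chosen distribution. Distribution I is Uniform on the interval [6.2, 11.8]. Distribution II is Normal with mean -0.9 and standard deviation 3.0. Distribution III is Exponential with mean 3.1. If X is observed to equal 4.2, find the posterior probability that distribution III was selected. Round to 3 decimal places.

0.433

Likelihoods f(4.2 | ·): I: 0; II: 0.0313497; III: 0.0832222.
Posterior ∝ prior × likelihood. Numerator for III: 0.17·0.0832222 = 0.0141478.
Normalizing constant: 0.24·0 + 0.59·0.0313497 + 0.17·0.0832222 = 0.0326441.
P(III | observation) = 0.0141478 / 0.0326441 = 0.433395.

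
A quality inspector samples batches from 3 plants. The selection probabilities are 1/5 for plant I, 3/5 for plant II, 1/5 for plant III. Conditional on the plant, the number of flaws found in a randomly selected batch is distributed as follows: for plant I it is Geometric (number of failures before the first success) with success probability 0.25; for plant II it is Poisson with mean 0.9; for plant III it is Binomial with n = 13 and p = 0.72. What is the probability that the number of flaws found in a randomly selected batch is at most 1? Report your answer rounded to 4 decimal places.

Conditional on each plant, P(X ≤ 1): I: 0.4375; II: 0.772482; III: 2.23858e-06.
By total probability, P(X ≤ 1) = 0.2·0.4375 + 0.6·0.772482 + 0.2·2.23858e-06 = 0.55099.

0.5510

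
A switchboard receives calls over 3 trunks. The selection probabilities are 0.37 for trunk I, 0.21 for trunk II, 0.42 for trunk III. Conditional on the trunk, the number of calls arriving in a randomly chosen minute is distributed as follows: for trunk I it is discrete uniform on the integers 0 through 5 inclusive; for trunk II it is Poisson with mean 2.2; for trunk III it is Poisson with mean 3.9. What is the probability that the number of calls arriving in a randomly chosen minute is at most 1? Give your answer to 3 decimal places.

Conditional on each trunk, P(X ≤ 1): I: 0.333333; II: 0.35457; III: 0.0991854.
By total probability, P(X ≤ 1) = 0.37·0.333333 + 0.21·0.35457 + 0.42·0.0991854 = 0.239451.

0.239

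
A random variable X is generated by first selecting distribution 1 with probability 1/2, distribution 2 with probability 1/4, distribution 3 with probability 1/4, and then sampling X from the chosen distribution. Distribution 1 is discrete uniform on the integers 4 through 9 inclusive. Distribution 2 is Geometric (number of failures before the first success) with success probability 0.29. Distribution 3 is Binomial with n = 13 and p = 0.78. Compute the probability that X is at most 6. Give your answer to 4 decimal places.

Conditional on each component, P(X ≤ 6): 1: 0.5; 2: 0.909049; 3: 0.0120368.
By total probability, P(X ≤ 6) = 0.5·0.5 + 0.25·0.909049 + 0.25·0.0120368 = 0.480271.

0.4803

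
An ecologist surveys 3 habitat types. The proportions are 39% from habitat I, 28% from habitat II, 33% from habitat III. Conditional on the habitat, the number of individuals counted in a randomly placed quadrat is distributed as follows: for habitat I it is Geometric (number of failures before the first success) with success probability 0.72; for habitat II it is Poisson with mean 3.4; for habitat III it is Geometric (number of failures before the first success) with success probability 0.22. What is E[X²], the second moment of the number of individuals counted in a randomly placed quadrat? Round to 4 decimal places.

For each component E[X²] = Var + (mean)², giving I: 0.691358; II: 14.96; III: 28.686.
Overall E[X²] = 0.39·0.691358 + 0.28·14.96 + 0.33·28.686 = 13.9248.

13.9248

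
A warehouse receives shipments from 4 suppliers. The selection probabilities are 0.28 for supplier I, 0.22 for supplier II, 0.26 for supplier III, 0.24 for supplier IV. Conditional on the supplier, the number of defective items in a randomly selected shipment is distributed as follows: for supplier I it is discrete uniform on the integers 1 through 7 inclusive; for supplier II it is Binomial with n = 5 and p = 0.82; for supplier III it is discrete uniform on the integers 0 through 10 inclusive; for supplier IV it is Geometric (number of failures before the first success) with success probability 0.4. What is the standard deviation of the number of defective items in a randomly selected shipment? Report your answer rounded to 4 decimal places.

2.5384

Per component, I: μ=4, E[X²]=20; II: μ=4.1, E[X²]=17.548; III: μ=5, E[X²]=35; IV: μ=1.5, E[X²]=6.
E[X] = 0.28·4 + 0.22·4.1 + 0.26·5 + 0.24·1.5 = 3.682.
E[X²] = 0.28·20 + 0.22·17.548 + 0.26·35 + 0.24·6 = 20.0006.
Var(X) = E[X²] − (E[X])² = 20.0006 − 13.5571 = 6.44344.
SD(X) = √6.44344 = 2.53839.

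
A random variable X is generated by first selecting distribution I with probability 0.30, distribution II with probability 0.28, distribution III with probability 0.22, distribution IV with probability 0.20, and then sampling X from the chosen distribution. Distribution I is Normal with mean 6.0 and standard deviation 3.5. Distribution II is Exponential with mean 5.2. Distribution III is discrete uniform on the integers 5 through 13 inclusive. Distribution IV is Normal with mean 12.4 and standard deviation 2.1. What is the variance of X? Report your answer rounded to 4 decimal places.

Per component, I: μ=6, E[X²]=48.25; II: μ=5.2, E[X²]=54.08; III: μ=9, E[X²]=87.6667; IV: μ=12.4, E[X²]=158.17.
E[X] = 0.3·6 + 0.28·5.2 + 0.22·9 + 0.2·12.4 = 7.716.
E[X²] = 0.3·48.25 + 0.28·54.08 + 0.22·87.6667 + 0.2·158.17 = 80.5381.
Var(X) = E[X²] − (E[X])² = 80.5381 − 59.5367 = 21.0014.

21.0014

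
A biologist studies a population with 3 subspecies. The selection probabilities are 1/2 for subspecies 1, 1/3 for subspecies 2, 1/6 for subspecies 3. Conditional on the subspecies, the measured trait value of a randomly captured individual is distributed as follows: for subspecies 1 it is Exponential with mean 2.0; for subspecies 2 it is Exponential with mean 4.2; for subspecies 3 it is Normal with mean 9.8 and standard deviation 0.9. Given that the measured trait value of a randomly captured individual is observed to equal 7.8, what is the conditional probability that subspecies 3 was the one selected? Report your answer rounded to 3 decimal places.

0.264

Likelihoods f(7.8 | ·): 1: 0.010121; 2: 0.037171; 3: 0.0375263.
Posterior ∝ prior × likelihood. Numerator for 3: 0.166667·0.0375263 = 0.00625438.
Normalizing constant: 0.5·0.010121 + 0.333333·0.037171 + 0.166667·0.0375263 = 0.0237052.
P(3 | observation) = 0.00625438 / 0.0237052 = 0.26384.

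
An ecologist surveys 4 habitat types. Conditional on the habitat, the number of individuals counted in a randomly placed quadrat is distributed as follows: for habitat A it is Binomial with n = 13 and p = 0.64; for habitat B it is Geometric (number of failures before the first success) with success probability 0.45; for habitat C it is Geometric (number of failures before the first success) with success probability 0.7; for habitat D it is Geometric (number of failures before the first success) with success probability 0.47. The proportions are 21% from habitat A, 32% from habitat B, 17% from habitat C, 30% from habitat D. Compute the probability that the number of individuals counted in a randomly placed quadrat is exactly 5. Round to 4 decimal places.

Conditional on each habitat, P(X = 5): A: 0.0389851; B: 0.0226478; C: 0.001701; D: 0.0196552.
By total probability, P(X = 5) = 0.21·0.0389851 + 0.32·0.0226478 + 0.17·0.001701 + 0.3·0.0196552 = 0.0216199.

0.0216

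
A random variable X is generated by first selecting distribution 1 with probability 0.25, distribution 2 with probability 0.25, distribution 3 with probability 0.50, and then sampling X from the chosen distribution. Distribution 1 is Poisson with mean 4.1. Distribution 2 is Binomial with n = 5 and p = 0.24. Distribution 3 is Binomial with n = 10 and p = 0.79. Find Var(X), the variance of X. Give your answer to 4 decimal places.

Per component, 1: μ=4.1, E[X²]=20.91; 2: μ=1.2, E[X²]=2.352; 3: μ=7.9, E[X²]=64.069.
E[X] = 0.25·4.1 + 0.25·1.2 + 0.5·7.9 = 5.275.
E[X²] = 0.25·20.91 + 0.25·2.352 + 0.5·64.069 = 37.85.
Var(X) = E[X²] − (E[X])² = 37.85 − 27.8256 = 10.0244.

10.0244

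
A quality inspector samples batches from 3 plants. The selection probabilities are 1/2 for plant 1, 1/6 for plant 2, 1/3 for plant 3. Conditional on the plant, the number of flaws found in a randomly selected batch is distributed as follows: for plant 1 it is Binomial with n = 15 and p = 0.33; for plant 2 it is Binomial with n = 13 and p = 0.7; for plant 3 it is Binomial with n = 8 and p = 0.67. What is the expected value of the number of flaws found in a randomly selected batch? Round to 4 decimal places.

Component means — 1: 4.95; 2: 9.1; 3: 5.36.
E[X] = 0.5·4.95 + 0.166667·9.1 + 0.333333·5.36 = 5.77833.

5.7783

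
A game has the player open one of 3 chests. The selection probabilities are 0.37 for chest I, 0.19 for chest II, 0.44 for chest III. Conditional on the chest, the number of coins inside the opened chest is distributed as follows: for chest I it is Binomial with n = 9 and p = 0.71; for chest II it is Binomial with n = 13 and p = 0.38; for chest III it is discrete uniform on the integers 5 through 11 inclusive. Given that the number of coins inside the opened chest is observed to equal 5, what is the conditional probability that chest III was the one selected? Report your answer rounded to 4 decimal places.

0.3818

Likelihoods P(X=5 | ·): I: 0.160788; II: 0.222654; III: 0.142857.
Posterior ∝ prior × likelihood. Numerator for III: 0.44·0.142857 = 0.0628571.
Normalizing constant: 0.37·0.160788 + 0.19·0.222654 + 0.44·0.142857 = 0.164653.
P(III | observation) = 0.0628571 / 0.164653 = 0.381755.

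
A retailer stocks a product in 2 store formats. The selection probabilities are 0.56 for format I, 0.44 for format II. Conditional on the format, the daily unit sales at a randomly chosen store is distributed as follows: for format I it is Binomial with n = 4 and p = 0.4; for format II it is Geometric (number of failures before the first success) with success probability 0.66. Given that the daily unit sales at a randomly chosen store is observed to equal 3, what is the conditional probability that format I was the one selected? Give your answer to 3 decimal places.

0.883

Likelihoods P(X=3 | ·): I: 0.1536; II: 0.0259406.
Posterior ∝ prior × likelihood. Numerator for I: 0.56·0.1536 = 0.086016.
Normalizing constant: 0.56·0.1536 + 0.44·0.0259406 = 0.0974299.
P(I | observation) = 0.086016 / 0.0974299 = 0.88285.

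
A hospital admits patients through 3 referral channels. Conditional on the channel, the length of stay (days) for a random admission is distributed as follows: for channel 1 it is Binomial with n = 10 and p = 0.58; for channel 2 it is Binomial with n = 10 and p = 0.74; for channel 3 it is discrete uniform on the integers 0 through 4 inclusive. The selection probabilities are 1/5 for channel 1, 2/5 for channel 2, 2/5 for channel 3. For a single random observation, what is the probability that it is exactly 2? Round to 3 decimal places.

Conditional on each channel, P(X = 2): 1: 0.0146576; 2: 0.000514592; 3: 0.2.
By total probability, P(X = 2) = 0.2·0.0146576 + 0.4·0.000514592 + 0.4·0.2 = 0.0831374.

0.083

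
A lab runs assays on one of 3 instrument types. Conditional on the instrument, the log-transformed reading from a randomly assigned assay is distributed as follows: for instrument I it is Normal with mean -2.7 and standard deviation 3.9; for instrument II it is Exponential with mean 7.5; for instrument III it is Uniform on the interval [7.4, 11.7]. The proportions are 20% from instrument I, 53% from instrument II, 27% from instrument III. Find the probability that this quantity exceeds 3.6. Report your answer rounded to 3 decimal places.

0.609

Conditional on each instrument, P(X > 3.6): I: 0.0531137; II: 0.618783; III: 1.
By total probability, P(X > 3.6) = 0.2·0.0531137 + 0.53·0.618783 + 0.27·1 = 0.608578.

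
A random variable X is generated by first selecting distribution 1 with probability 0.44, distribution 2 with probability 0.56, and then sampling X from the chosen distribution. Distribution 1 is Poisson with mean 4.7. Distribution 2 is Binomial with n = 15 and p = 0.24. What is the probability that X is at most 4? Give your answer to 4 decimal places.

0.6203

Conditional on each component, P(X ≤ 4): 1: 0.494609; 2: 0.719034.
By total probability, P(X ≤ 4) = 0.44·0.494609 + 0.56·0.719034 = 0.620287.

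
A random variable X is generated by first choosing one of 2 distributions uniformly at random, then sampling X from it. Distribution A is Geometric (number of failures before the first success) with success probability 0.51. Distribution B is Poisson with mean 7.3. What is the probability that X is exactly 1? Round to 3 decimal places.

Conditional on each component, P(X = 1): A: 0.2499; B: 0.00493143.
By total probability, P(X = 1) = 0.5·0.2499 + 0.5·0.00493143 = 0.127416.

0.127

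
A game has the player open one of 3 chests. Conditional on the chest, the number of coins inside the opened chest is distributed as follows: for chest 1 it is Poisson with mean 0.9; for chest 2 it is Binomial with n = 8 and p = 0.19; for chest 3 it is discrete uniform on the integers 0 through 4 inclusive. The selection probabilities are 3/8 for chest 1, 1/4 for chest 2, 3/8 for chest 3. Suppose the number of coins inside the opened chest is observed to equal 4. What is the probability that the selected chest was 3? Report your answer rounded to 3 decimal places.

0.843

Likelihoods P(X=4 | ·): 1: 0.0111146; 2: 0.0392692; 3: 0.2.
Posterior ∝ prior × likelihood. Numerator for 3: 0.375·0.2 = 0.075.
Normalizing constant: 0.375·0.0111146 + 0.25·0.0392692 + 0.375·0.2 = 0.0889853.
P(3 | observation) = 0.075 / 0.0889853 = 0.842836.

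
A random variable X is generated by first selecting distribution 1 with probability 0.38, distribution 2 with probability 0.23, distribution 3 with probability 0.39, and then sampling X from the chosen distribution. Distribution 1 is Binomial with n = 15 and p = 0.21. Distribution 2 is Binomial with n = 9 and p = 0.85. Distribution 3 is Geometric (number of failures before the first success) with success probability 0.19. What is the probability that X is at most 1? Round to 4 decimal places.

Conditional on each component, P(X ≤ 1): 1: 0.145303; 2: 1.99905e-06; 3: 0.3439.
By total probability, P(X ≤ 1) = 0.38·0.145303 + 0.23·1.99905e-06 + 0.39·0.3439 = 0.189337.

0.1893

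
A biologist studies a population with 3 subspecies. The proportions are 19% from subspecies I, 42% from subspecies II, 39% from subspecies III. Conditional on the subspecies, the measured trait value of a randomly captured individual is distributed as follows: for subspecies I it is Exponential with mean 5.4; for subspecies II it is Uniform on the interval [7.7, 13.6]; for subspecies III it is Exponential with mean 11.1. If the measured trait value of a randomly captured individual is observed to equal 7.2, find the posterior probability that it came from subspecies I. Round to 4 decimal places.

0.3355

Likelihoods f(7.2 | ·): I: 0.0488143; II: 0; III: 0.0470947.
Posterior ∝ prior × likelihood. Numerator for I: 0.19·0.0488143 = 0.00927471.
Normalizing constant: 0.19·0.0488143 + 0.42·0 + 0.39·0.0470947 = 0.0276417.
P(I | observation) = 0.00927471 / 0.0276417 = 0.335534.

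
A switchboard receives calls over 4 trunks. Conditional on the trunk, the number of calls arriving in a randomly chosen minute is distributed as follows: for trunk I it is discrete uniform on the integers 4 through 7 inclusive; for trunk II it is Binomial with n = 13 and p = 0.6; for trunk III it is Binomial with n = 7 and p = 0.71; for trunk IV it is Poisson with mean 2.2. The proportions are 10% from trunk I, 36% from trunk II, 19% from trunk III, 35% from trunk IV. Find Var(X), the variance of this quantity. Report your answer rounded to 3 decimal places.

Per component, I: μ=5.5, E[X²]=31.5; II: μ=7.8, E[X²]=63.96; III: μ=4.97, E[X²]=26.1422; IV: μ=2.2, E[X²]=7.04.
E[X] = 0.1·5.5 + 0.36·7.8 + 0.19·4.97 + 0.35·2.2 = 5.0723.
E[X²] = 0.1·31.5 + 0.36·63.96 + 0.19·26.1422 + 0.35·7.04 = 33.6066.
Var(X) = E[X²] − (E[X])² = 33.6066 − 25.7282 = 7.87839.

7.878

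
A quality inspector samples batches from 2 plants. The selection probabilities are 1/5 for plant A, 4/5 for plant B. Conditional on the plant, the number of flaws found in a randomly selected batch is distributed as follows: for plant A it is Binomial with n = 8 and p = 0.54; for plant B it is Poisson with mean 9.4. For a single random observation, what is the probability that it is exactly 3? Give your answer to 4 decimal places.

Conditional on each plant, P(X = 3): A: 0.181618; B: 0.0114515.
By total probability, P(X = 3) = 0.2·0.181618 + 0.8·0.0114515 = 0.0454848.

0.0455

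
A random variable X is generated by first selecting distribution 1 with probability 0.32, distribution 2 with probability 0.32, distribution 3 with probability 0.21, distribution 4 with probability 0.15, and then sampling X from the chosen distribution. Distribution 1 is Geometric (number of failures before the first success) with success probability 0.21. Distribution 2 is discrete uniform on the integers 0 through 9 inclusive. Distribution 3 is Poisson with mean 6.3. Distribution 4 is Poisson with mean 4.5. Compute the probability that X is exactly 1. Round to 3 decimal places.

Conditional on each component, P(X = 1): 1: 0.1659; 2: 0.1; 3: 0.0115687; 4: 0.0499905.
By total probability, P(X = 1) = 0.32·0.1659 + 0.32·0.1 + 0.21·0.0115687 + 0.15·0.0499905 = 0.095016.

0.095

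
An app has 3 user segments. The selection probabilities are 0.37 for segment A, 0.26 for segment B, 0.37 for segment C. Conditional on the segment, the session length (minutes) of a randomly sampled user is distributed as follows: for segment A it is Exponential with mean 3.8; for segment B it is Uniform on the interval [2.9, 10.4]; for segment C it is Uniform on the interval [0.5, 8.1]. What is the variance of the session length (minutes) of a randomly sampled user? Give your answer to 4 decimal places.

9.6894

Per component, A: μ=3.8, E[X²]=28.88; B: μ=6.65, E[X²]=48.91; C: μ=4.3, E[X²]=23.3033.
E[X] = 0.37·3.8 + 0.26·6.65 + 0.37·4.3 = 4.726.
E[X²] = 0.37·28.88 + 0.26·48.91 + 0.37·23.3033 = 32.0244.
Var(X) = E[X²] − (E[X])² = 32.0244 − 22.3351 = 9.68936.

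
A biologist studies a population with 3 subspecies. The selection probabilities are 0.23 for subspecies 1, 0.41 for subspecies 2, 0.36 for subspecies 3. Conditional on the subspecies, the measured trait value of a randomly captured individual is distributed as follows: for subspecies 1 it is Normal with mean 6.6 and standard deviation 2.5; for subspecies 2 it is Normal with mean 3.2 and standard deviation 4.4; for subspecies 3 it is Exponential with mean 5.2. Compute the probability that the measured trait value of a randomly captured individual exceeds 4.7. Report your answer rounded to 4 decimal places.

0.4747

Conditional on each subspecies, P(X > 4.7): 1: 0.776373; 2: 0.366586; 3: 0.405009.
By total probability, P(X > 4.7) = 0.23·0.776373 + 0.41·0.366586 + 0.36·0.405009 = 0.474669.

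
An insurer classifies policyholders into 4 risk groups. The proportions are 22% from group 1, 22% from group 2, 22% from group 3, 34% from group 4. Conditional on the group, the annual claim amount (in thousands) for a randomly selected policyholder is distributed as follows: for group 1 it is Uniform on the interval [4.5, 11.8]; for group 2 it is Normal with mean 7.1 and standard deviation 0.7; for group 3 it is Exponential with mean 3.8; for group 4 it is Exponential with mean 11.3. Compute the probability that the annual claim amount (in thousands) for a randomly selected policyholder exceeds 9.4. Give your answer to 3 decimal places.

Conditional on each group, P(X > 9.4): 1: 0.328767; 2: 0.000508621; 3: 0.0842738; 4: 0.43524.
By total probability, P(X > 9.4) = 0.22·0.328767 + 0.22·0.000508621 + 0.22·0.0842738 + 0.34·0.43524 = 0.238962.

0.239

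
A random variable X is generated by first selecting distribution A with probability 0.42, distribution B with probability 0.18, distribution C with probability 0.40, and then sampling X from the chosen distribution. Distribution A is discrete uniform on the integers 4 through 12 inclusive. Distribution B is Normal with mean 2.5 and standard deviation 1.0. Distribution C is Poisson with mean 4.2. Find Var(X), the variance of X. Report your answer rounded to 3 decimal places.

Per component, A: μ=8, E[X²]=70.6667; B: μ=2.5, E[X²]=7.25; C: μ=4.2, E[X²]=21.84.
E[X] = 0.42·8 + 0.18·2.5 + 0.4·4.2 = 5.49.
E[X²] = 0.42·70.6667 + 0.18·7.25 + 0.4·21.84 = 39.721.
Var(X) = E[X²] − (E[X])² = 39.721 − 30.1401 = 9.5809.

9.581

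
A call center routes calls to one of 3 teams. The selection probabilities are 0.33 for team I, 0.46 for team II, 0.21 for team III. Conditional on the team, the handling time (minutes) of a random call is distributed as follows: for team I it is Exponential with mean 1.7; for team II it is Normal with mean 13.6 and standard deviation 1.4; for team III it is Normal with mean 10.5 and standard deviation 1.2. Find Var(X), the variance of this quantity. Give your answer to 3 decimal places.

29.949

Per component, I: μ=1.7, E[X²]=5.78; II: μ=13.6, E[X²]=186.92; III: μ=10.5, E[X²]=111.69.
E[X] = 0.33·1.7 + 0.46·13.6 + 0.21·10.5 = 9.022.
E[X²] = 0.33·5.78 + 0.46·186.92 + 0.21·111.69 = 111.346.
Var(X) = E[X²] − (E[X])² = 111.346 − 81.3965 = 29.949.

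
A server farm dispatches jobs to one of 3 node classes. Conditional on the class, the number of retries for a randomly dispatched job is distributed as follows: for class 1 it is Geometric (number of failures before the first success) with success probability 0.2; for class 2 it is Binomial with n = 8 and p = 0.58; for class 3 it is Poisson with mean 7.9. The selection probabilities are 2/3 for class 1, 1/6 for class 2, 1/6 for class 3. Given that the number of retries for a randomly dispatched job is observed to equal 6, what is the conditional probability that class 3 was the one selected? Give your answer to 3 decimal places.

Likelihoods P(X=6 | ·): 1: 0.0524288; 2: 0.188029; 3: 0.125171.
Posterior ∝ prior × likelihood. Numerator for 3: 0.166667·0.125171 = 0.0208618.
Normalizing constant: 0.666667·0.0524288 + 0.166667·0.188029 + 0.166667·0.125171 = 0.0871525.
P(3 | observation) = 0.0208618 / 0.0871525 = 0.239372.

0.239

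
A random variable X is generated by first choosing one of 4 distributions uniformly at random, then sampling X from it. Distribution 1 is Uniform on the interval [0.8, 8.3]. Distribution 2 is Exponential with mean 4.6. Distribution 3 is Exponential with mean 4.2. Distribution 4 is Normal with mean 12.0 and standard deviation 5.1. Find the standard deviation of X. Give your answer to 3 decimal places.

Per component, 1: μ=4.55, E[X²]=25.39; 2: μ=4.6, E[X²]=42.32; 3: μ=4.2, E[X²]=35.28; 4: μ=12, E[X²]=170.01.
E[X] = 0.25·4.55 + 0.25·4.6 + 0.25·4.2 + 0.25·12 = 6.3375.
E[X²] = 0.25·25.39 + 0.25·42.32 + 0.25·35.28 + 0.25·170.01 = 68.25.
Var(X) = E[X²] − (E[X])² = 68.25 − 40.1639 = 28.0861.
SD(X) = √28.0861 = 5.29963.

5.300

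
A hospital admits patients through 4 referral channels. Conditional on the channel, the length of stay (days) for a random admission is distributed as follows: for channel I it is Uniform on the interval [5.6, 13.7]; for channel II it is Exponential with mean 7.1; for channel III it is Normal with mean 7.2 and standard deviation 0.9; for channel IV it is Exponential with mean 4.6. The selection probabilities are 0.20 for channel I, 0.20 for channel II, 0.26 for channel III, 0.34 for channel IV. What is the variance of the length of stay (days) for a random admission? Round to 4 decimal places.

Per component, I: μ=9.65, E[X²]=98.59; II: μ=7.1, E[X²]=100.82; III: μ=7.2, E[X²]=52.65; IV: μ=4.6, E[X²]=42.32.
E[X] = 0.2·9.65 + 0.2·7.1 + 0.26·7.2 + 0.34·4.6 = 6.786.
E[X²] = 0.2·98.59 + 0.2·100.82 + 0.26·52.65 + 0.34·42.32 = 67.9598.
Var(X) = E[X²] − (E[X])² = 67.9598 − 46.0498 = 21.91.

21.9100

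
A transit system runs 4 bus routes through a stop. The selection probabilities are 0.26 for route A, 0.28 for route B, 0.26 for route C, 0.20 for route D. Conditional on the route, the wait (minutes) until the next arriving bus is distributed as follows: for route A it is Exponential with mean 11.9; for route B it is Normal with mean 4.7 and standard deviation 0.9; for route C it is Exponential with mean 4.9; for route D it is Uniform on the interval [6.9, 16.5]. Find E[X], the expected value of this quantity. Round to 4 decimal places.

Component means — A: 11.9; B: 4.7; C: 4.9; D: 11.7.
E[X] = 0.26·11.9 + 0.28·4.7 + 0.26·4.9 + 0.2·11.7 = 8.024.

8.0240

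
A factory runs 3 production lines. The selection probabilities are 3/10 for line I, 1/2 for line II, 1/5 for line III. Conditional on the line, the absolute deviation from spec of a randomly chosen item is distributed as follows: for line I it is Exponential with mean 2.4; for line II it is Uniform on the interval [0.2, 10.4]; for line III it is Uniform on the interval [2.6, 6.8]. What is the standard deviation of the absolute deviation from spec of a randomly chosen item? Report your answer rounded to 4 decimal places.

2.8235

Per component, I: μ=2.4, E[X²]=11.52; II: μ=5.3, E[X²]=36.76; III: μ=4.7, E[X²]=23.56.
E[X] = 0.3·2.4 + 0.5·5.3 + 0.2·4.7 = 4.31.
E[X²] = 0.3·11.52 + 0.5·36.76 + 0.2·23.56 = 26.548.
Var(X) = E[X²] − (E[X])² = 26.548 − 18.5761 = 7.9719.
SD(X) = √7.9719 = 2.82346.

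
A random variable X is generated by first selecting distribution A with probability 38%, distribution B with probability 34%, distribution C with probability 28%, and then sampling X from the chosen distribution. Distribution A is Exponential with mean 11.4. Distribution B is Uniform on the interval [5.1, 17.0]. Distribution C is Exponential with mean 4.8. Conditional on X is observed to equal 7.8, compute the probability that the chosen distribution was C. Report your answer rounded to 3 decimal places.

Likelihoods f(7.8 | ·): A: 0.0442534; B: 0.0840336; C: 0.0410233.
Posterior ∝ prior × likelihood. Numerator for C: 0.28·0.0410233 = 0.0114865.
Normalizing constant: 0.38·0.0442534 + 0.34·0.0840336 + 0.28·0.0410233 = 0.0568742.
P(C | observation) = 0.0114865 / 0.0568742 = 0.201963.

0.202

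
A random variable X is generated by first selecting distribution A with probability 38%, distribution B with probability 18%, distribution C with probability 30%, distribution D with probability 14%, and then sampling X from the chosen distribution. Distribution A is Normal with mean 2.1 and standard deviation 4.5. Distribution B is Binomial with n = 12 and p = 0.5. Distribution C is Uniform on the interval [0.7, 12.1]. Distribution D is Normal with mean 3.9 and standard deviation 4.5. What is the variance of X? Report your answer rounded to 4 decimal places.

18.0219

Per component, A: μ=2.1, E[X²]=24.66; B: μ=6, E[X²]=39; C: μ=6.4, E[X²]=51.79; D: μ=3.9, E[X²]=35.46.
E[X] = 0.38·2.1 + 0.18·6 + 0.3·6.4 + 0.14·3.9 = 4.344.
E[X²] = 0.38·24.66 + 0.18·39 + 0.3·51.79 + 0.14·35.46 = 36.8922.
Var(X) = E[X²] − (E[X])² = 36.8922 − 18.8703 = 18.0219.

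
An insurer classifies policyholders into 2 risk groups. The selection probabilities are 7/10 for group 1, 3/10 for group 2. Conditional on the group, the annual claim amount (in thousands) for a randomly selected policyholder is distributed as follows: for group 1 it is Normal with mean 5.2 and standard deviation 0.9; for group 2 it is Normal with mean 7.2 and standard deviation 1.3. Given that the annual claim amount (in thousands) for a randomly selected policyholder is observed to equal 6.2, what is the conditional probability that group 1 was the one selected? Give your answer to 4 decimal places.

0.7096

Likelihoods f(6.2 | ·): 1: 0.239103; 2: 0.228285.
Posterior ∝ prior × likelihood. Numerator for 1: 0.7·0.239103 = 0.167372.
Normalizing constant: 0.7·0.239103 + 0.3·0.228285 = 0.235857.
P(1 | observation) = 0.167372 / 0.235857 = 0.709632.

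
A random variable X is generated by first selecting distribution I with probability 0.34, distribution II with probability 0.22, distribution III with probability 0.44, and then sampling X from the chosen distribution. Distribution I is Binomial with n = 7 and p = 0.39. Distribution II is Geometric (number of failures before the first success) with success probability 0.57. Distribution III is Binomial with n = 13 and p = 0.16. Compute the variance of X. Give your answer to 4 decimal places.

Per component, I: μ=2.73, E[X²]=9.1182; II: μ=0.754386, E[X²]=1.89258; III: μ=2.08, E[X²]=6.0736.
E[X] = 0.34·2.73 + 0.22·0.754386 + 0.44·2.08 = 2.00936.
E[X²] = 0.34·9.1182 + 0.22·1.89258 + 0.44·6.0736 = 6.18894.
Var(X) = E[X²] − (E[X])² = 6.18894 − 4.03755 = 2.15139.

2.1514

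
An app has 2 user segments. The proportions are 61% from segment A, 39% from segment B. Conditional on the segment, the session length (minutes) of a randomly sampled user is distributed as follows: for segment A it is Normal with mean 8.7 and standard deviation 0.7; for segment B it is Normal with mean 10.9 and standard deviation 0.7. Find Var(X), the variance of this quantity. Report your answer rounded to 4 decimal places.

1.6414

Per component, A: μ=8.7, E[X²]=76.18; B: μ=10.9, E[X²]=119.3.
E[X] = 0.61·8.7 + 0.39·10.9 = 9.558.
E[X²] = 0.61·76.18 + 0.39·119.3 = 92.9968.
Var(X) = E[X²] − (E[X])² = 92.9968 − 91.3554 = 1.64144.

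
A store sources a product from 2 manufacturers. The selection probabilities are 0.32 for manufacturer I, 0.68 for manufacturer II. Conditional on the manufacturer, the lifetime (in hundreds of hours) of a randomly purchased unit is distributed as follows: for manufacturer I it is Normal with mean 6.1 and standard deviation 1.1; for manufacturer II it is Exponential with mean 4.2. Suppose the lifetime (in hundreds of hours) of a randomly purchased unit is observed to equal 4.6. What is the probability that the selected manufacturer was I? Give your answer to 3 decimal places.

0.458

Likelihoods f(4.6 | ·): I: 0.14313; II: 0.0796333.
Posterior ∝ prior × likelihood. Numerator for I: 0.32·0.14313 = 0.0458017.
Normalizing constant: 0.32·0.14313 + 0.68·0.0796333 = 0.0999523.
P(I | observation) = 0.0458017 / 0.0999523 = 0.458235.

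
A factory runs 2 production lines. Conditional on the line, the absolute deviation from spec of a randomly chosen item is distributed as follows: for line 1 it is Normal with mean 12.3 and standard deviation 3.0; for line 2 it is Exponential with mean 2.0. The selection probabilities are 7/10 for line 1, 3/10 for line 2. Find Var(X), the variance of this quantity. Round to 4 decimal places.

29.7789

Per component, 1: μ=12.3, E[X²]=160.29; 2: μ=2, E[X²]=8.
E[X] = 0.7·12.3 + 0.3·2 = 9.21.
E[X²] = 0.7·160.29 + 0.3·8 = 114.603.
Var(X) = E[X²] − (E[X])² = 114.603 − 84.8241 = 29.7789.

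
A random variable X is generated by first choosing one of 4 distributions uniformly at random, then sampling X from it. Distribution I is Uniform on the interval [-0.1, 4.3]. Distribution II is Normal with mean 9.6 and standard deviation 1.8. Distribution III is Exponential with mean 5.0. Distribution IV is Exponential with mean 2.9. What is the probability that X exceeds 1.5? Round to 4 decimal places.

Conditional on each component, P(X > 1.5): I: 0.636364; II: 0.999997; III: 0.740818; IV: 0.596163.
By total probability, P(X > 1.5) = 0.25·0.636364 + 0.25·0.999997 + 0.25·0.740818 + 0.25·0.596163 = 0.743335.

0.7433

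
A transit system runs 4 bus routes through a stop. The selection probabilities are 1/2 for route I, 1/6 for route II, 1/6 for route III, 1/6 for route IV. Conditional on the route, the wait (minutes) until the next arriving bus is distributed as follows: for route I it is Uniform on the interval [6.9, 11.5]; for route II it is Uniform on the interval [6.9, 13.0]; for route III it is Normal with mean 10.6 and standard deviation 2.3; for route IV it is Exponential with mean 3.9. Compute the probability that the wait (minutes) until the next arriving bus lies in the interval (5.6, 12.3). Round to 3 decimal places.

0.806

Conditional on each route, P(5.6 < X < 12.3): I: 1; II: 0.885246; III: 0.75523; IV: 0.195214.
By total probability, P(5.6 < X < 12.3) = 0.5·1 + 0.166667·0.885246 + 0.166667·0.75523 + 0.166667·0.195214 = 0.805948.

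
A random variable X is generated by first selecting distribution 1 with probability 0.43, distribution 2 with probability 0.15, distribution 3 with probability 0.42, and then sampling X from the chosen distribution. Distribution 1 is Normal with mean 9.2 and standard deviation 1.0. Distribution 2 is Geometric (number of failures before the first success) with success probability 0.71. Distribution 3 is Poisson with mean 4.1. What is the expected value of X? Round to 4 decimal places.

Component means — 1: 9.2; 2: 0.408451; 3: 4.1.
E[X] = 0.43·9.2 + 0.15·0.408451 + 0.42·4.1 = 5.73927.

5.7393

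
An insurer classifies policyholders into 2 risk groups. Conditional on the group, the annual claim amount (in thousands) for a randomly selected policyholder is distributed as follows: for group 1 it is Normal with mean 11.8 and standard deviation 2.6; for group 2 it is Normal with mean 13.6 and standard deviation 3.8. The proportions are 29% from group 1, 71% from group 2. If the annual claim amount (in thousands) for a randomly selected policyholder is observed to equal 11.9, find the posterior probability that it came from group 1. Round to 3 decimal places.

0.397

Likelihoods f(11.9 | ·): 1: 0.153326; 2: 0.0949876.
Posterior ∝ prior × likelihood. Numerator for 1: 0.29·0.153326 = 0.0444645.
Normalizing constant: 0.29·0.153326 + 0.71·0.0949876 = 0.111906.
P(1 | observation) = 0.0444645 / 0.111906 = 0.397339.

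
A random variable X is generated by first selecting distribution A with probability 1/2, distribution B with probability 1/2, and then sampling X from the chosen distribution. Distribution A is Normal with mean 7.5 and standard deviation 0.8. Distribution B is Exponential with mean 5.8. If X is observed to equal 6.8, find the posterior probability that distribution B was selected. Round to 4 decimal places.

0.1357

Likelihoods f(6.8 | ·): A: 0.340069; B: 0.0533825.
Posterior ∝ prior × likelihood. Numerator for B: 0.5·0.0533825 = 0.0266913.
Normalizing constant: 0.5·0.340069 + 0.5·0.0533825 = 0.196726.
P(B | observation) = 0.0266913 / 0.196726 = 0.135678.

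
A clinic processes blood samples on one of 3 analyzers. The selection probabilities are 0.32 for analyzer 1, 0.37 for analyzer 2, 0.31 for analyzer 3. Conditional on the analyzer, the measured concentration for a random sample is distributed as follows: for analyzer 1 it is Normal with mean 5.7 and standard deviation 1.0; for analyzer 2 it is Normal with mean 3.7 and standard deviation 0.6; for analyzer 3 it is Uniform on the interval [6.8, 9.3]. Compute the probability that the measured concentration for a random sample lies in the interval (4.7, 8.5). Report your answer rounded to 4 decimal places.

Conditional on each analyzer, P(4.7 < X < 8.5): 1: 0.83879; 2: 0.0477904; 3: 0.68.
By total probability, P(4.7 < X < 8.5) = 0.32·0.83879 + 0.37·0.0477904 + 0.31·0.68 = 0.496895.

0.4969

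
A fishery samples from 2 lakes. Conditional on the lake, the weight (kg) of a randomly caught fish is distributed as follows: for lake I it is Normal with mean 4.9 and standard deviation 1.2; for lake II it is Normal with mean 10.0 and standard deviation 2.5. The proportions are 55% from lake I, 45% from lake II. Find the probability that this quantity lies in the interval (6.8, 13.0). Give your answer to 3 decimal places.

0.384

Conditional on each lake, P(6.8 < X < 13.0): I: 0.0566728; II: 0.784658.
By total probability, P(6.8 < X < 13.0) = 0.55·0.0566728 + 0.45·0.784658 = 0.384266.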